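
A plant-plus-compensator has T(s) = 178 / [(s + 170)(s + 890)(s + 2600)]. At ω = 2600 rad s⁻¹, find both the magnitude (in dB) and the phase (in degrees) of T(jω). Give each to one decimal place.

|j2600 + 170| = √(2600² + 170²) = 2606
|j2600 + 890| = √(2600² + 890²) = 2748
|j2600 + 2600| = √(2600² + 2600²) = 3677
|T(j2600)| = 178 / (2606 × 2748 × 3677) = 6.7608e-09
20 log₁₀(6.7608e-09) = -163.40 dB
∠(j2600 + 170) = arctan(2600/170) = 86.26°
∠(j2600 + 890) = arctan(2600/890) = 71.10°
∠(j2600 + 2600) = arctan(2600/2600) = 45.00°
∠T(j2600) = − (86.26° + 71.10° + 45.00°) = -202.36°

|T| = -163.4 dB, ∠T = -202.4°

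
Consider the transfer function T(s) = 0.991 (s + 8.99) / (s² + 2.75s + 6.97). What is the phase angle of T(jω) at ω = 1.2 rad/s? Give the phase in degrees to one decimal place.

∠(j1.2 + 8.99) = arctan(1.2/8.99) = 7.60°
∠[(j1.2)² + 2.75(j1.2) + 6.97] = ∠[5.53 + j3.3] = 30.83°
∠T(j1.2) = 7.60° − 30.83° = -23.22°

-23.2°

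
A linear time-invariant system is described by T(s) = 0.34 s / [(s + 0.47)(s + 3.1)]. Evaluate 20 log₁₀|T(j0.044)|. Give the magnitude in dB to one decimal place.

|j0.044| = 0.044
|j0.044 + 0.47| = √(0.044² + 0.47²) = 0.4721
|j0.044 + 3.1| = √(0.044² + 3.1²) = 3.1
|T(j0.044)| = 0.34 × 0.044 / (0.4721 × 3.1) = 0.010222
20 log₁₀(0.010222) = -39.81 dB

-39.8 dB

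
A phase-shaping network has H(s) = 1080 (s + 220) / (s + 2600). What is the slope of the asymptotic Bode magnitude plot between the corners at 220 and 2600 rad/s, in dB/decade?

In this band the factors already past their corner are: zero at 220; net slope = 20 dB/decade.

20 dB/decade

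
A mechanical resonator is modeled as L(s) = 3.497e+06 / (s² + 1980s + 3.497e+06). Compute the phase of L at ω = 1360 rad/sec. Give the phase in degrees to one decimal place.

∠[(j1360)² + 1980(j1360) + 3.497e+06] = ∠[1.6474e+06 + j2.6928e+06] = 58.54°
∠L(j1360) = −58.54° = -58.54°

-58.5°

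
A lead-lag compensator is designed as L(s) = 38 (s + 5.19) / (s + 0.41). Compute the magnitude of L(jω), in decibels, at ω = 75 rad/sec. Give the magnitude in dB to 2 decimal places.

31.62 dB

|j75 + 5.19| = √(75² + 5.19²) = 75.18
|j75 + 0.41| = √(75² + 0.41²) = 75
|L(j75)| = 38 × 75.18 / 75 = 38.09
20 log₁₀(38.09) = 31.616 dB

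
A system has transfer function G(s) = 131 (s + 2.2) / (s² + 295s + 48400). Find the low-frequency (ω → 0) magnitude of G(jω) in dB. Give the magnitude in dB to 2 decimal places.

-44.50 dB

G(0) = 131 × 2.2 / 48400 = 0.0059545
20 log₁₀(0.0059545) = -44.503 dB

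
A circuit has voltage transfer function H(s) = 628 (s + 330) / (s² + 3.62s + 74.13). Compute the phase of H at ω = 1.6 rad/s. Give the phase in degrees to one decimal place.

∠(j1.6 + 330) = arctan(1.6/330) = 0.28°
∠[(j1.6)² + 3.62(j1.6) + 74.13] = ∠[71.57 + j5.792] = 4.63°
∠H(j1.6) = 0.28° − 4.63° = -4.35°

-4.3 deg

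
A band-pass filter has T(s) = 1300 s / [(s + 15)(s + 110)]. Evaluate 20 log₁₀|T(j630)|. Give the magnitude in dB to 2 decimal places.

6.16 dB

|j630| = 630
|j630 + 15| = √(630² + 15²) = 630.2
|j630 + 110| = √(630² + 110²) = 639.5
|T(j630)| = 1300 × 630 / (630.2 × 639.5) = 2.0322
20 log₁₀(2.0322) = 6.159 dB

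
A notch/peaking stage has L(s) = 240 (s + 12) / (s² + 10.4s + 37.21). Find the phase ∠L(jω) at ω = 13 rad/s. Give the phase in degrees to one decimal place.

-87.0 deg

∠(j13 + 12) = arctan(13/12) = 47.29°
∠[(j13)² + 10.4(j13) + 37.21] = ∠[-131.79 + j135.2] = 134.27°
∠L(j13) = 47.29° − 134.27° = -86.98°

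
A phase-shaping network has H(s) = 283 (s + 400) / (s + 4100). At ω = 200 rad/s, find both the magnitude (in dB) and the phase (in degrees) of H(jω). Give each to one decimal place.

|H| = 29.8 dB, ∠H = 23.8 deg

|j200 + 400| = √(200² + 400²) = 447.2
|j200 + 4100| = √(200² + 4100²) = 4105
|H(j200)| = 283 × 447.2 / 4105 = 30.832
20 log₁₀(30.832) = 29.78 dB
∠(j200 + 400) = arctan(200/400) = 26.57°
∠(j200 + 4100) = arctan(200/4100) = 2.79°
∠H(j200) = 26.57° − 2.79° = 23.77°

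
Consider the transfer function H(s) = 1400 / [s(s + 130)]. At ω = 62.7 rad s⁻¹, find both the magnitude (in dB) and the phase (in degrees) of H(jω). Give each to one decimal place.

|j62.7 + 130| = √(62.7² + 130²) = 144.3
|j62.7| = 62.7
|H(j62.7)| = 1400 / (144.3 × 62.7) = 0.1547
20 log₁₀(0.1547) = -16.21 dB
∠(j62.7 + 130) = arctan(62.7/130) = 25.75°
∠(j62.7) = 90.00°
∠H(j62.7) = − (25.75° + 90.00°) = -115.75°

|H| = -16.2 dB, ∠H = -115.7°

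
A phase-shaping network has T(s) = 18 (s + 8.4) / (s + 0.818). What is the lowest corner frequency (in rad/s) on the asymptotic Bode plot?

0.818 rad/s

Break frequencies occur at each pole and zero magnitude: 0.818 rad/s, 8.4 rad/s.
The lowest is 0.818 rad/s.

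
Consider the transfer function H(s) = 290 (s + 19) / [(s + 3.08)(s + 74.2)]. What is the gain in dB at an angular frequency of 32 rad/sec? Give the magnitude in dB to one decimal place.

|j32 + 19| = √(32² + 19²) = 37.22
|j32 + 3.08| = √(32² + 3.08²) = 32.15
|j32 + 74.2| = √(32² + 74.2²) = 80.81
|H(j32)| = 290 × 37.22 / (32.15 × 80.81) = 4.1546
20 log₁₀(4.1546) = 12.37 dB

12.4 dB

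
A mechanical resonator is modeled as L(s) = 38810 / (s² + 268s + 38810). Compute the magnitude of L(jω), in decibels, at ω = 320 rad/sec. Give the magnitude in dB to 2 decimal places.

|(j320)² + 268(j320) + 38810| = |-63590 + j85760| = 1.068e+05
|L(j320)| = 38810 / 1.068e+05 = 0.36351
20 log₁₀(0.36351) = -8.790 dB

-8.79 dB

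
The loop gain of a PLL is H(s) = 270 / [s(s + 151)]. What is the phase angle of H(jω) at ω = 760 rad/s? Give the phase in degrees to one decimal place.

-168.8°

∠(j760 + 151) = arctan(760/151) = 78.76°
∠(j760) = 90.00°
∠H(j760) = − (78.76° + 90.00°) = -168.76°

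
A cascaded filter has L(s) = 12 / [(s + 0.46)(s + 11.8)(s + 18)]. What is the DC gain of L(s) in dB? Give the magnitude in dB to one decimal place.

-18.2 dB

L(0) = 12 / (0.46 × 11.8 × 18) = 0.12282
20 log₁₀(0.12282) = -18.21 dB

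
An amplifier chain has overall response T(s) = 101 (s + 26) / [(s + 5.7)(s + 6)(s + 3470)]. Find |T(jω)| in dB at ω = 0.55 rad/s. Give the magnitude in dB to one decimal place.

-33.2 dB

|j0.55 + 26| = √(0.55² + 26²) = 26.01
|j0.55 + 5.7| = √(0.55² + 5.7²) = 5.726
|j0.55 + 6| = √(0.55² + 6²) = 6.025
|j0.55 + 3470| = √(0.55² + 3470²) = 3470
|T(j0.55)| = 101 × 26.01 / (5.726 × 6.025 × 3470) = 0.021938
20 log₁₀(0.021938) = -33.18 dB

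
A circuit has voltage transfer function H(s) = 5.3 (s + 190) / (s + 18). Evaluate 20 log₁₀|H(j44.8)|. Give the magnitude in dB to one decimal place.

26.6 dB

|j44.8 + 190| = √(44.8² + 190²) = 195.2
|j44.8 + 18| = √(44.8² + 18²) = 48.28
|H(j44.8)| = 5.3 × 195.2 / 48.28 = 21.429
20 log₁₀(21.429) = 26.62 dB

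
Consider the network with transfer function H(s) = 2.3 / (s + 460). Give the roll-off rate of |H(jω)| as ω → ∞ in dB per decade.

-20 dB/decade

With 0 zeros and 1 pole, the high-frequency asymptotic slope is 20 × (0 − 1) = -20 dB/decade.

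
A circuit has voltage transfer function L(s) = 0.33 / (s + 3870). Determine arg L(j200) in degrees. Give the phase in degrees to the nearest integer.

∠(j200 + 3870) = arctan(200/3870) = 2.96°
∠L(j200) = −2.96° = -2.96°

-3°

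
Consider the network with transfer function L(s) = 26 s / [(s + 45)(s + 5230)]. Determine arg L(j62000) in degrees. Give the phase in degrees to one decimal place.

∠(j62000) = 90.00°
∠(j62000 + 45) = arctan(62000/45) = 89.96°
∠(j62000 + 5230) = arctan(62000/5230) = 85.18°
∠L(j62000) = 90.00° − (89.96° + 85.18°) = -85.14°

-85.1°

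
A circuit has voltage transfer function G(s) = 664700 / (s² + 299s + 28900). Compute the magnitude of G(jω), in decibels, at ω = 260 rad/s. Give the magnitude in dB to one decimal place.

|(j260)² + 299(j260) + 28900| = |-38700 + j77740| = 8.684e+04
|G(j260)| = 664700 / 8.684e+04 = 7.6543
20 log₁₀(7.6543) = 17.68 dB

17.7 dB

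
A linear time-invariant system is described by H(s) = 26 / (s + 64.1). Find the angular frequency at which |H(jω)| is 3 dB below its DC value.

For a single-pole low-pass, the −3 dB point is at the pole: ω = 64.1 rad/sec.

64.1 rad/sec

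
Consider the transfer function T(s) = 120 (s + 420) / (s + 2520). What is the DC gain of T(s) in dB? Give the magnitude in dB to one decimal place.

T(0) = 120 × 420 / 2520 = 20
20 log₁₀(20) = 26.02 dB

26.0 dB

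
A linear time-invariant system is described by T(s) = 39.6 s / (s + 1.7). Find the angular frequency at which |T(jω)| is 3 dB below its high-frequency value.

For a single-pole high-pass, the −3 dB point is at the pole: ω = 1.7 rad/s.

1.7 rad/s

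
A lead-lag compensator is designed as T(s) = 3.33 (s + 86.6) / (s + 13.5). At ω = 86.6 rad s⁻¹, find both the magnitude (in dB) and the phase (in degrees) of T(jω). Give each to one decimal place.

|T| = 13.4 dB, ∠T = -36.1°

|j86.6 + 86.6| = √(86.6² + 86.6²) = 122.5
|j86.6 + 13.5| = √(86.6² + 13.5²) = 87.65
|T(j86.6)| = 3.33 × 122.5 / 87.65 = 4.6531
20 log₁₀(4.6531) = 13.35 dB
∠(j86.6 + 86.6) = arctan(86.6/86.6) = 45.00°
∠(j86.6 + 13.5) = arctan(86.6/13.5) = 81.14°
∠T(j86.6) = 45.00° − 81.14° = -36.14°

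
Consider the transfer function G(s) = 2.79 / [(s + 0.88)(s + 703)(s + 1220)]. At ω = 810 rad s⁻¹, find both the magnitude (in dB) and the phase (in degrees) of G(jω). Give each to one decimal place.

|j810 + 0.88| = √(810² + 0.88²) = 810
|j810 + 703| = √(810² + 703²) = 1073
|j810 + 1220| = √(810² + 1220²) = 1464
|G(j810)| = 2.79 / (810 × 1073 × 1464) = 2.1931e-09
20 log₁₀(2.1931e-09) = -173.18 dB
∠(j810 + 0.88) = arctan(810/0.88) = 89.94°
∠(j810 + 703) = arctan(810/703) = 49.05°
∠(j810 + 1220) = arctan(810/1220) = 33.58°
∠G(j810) = − (89.94° + 49.05° + 33.58°) = -172.56°

|G| = -173.2 dB, ∠G = -172.6 deg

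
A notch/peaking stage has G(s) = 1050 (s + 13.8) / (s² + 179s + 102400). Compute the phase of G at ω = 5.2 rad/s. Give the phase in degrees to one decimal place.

20.1°

∠(j5.2 + 13.8) = arctan(5.2/13.8) = 20.65°
∠[(j5.2)² + 179(j5.2) + 102400] = ∠[1.0237e+05 + j930.8] = 0.52°
∠G(j5.2) = 20.65° − 0.52° = 20.13°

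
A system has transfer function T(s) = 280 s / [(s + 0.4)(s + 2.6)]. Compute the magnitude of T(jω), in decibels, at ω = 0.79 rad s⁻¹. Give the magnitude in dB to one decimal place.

|j0.79| = 0.79
|j0.79 + 0.4| = √(0.79² + 0.4²) = 0.8855
|j0.79 + 2.6| = √(0.79² + 2.6²) = 2.717
|T(j0.79)| = 280 × 0.79 / (0.8855 × 2.717) = 91.929
20 log₁₀(91.929) = 39.27 dB

39.3 dB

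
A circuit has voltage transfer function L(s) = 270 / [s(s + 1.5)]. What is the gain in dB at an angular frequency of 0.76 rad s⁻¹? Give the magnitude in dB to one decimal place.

|j0.76 + 1.5| = √(0.76² + 1.5²) = 1.682
|j0.76| = 0.76
|L(j0.76)| = 270 / (1.682 × 0.76) = 211.27
20 log₁₀(211.27) = 46.50 dB

46.5 dB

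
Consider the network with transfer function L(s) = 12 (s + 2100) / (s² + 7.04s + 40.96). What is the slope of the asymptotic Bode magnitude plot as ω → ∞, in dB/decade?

-20 dB/decade

With 1 zero and 2 poles, the high-frequency asymptotic slope is 20 × (1 − 2) = -20 dB/decade.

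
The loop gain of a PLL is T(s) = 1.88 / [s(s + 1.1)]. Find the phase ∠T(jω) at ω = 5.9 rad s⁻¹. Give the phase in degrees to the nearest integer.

-169 deg

∠(j5.9 + 1.1) = arctan(5.9/1.1) = 79.44°
∠(j5.9) = 90.00°
∠T(j5.9) = − (79.44° + 90.00°) = -169.44°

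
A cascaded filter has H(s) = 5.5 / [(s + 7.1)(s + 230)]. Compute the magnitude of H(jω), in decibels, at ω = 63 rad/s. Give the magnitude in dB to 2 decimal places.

-68.78 dB

|j63 + 7.1| = √(63² + 7.1²) = 63.4
|j63 + 230| = √(63² + 230²) = 238.5
|H(j63)| = 5.5 / (63.4 × 238.5) = 0.00036378
20 log₁₀(0.00036378) = -68.783 dB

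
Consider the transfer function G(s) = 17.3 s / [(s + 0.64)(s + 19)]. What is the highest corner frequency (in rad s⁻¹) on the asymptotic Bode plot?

Break frequencies occur at each pole and zero magnitude: 0.64 rad s⁻¹, 19 rad s⁻¹.
The highest is 19 rad s⁻¹.

19 rad s⁻¹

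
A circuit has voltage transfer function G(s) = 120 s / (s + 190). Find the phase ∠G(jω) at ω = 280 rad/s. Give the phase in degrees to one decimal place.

∠(j280) = 90.00°
∠(j280 + 190) = arctan(280/190) = 55.84°
∠G(j280) = 90.00° − 55.84° = 34.16°

34.2°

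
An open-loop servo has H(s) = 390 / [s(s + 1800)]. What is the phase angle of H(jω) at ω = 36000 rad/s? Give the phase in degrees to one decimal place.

∠(j36000 + 1800) = arctan(36000/1800) = 87.14°
∠(j36000) = 90.00°
∠H(j36000) = − (87.14° + 90.00°) = -177.14°

-177.1°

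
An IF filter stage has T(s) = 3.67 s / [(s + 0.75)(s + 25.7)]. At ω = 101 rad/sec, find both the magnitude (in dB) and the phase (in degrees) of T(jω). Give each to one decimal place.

|j101| = 101
|j101 + 0.75| = √(101² + 0.75²) = 101
|j101 + 25.7| = √(101² + 25.7²) = 104.2
|T(j101)| = 3.67 × 101 / (101 × 104.2) = 0.035214
20 log₁₀(0.035214) = -29.07 dB
∠(j101) = 90.00°
∠(j101 + 0.75) = arctan(101/0.75) = 89.57°
∠(j101 + 25.7) = arctan(101/25.7) = 75.72°
∠T(j101) = 90.00° − (89.57° + 75.72°) = -75.30°

|T| = -29.1 dB, ∠T = -75.3°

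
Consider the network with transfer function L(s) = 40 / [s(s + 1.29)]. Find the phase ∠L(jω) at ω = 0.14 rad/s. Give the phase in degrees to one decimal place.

∠(j0.14 + 1.29) = arctan(0.14/1.29) = 6.19°
∠(j0.14) = 90.00°
∠L(j0.14) = − (6.19° + 90.00°) = -96.19°

-96.2°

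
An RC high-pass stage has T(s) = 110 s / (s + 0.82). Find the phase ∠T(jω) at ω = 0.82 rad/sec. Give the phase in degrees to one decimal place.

45.0°

∠(j0.82) = 90.00°
∠(j0.82 + 0.82) = arctan(0.82/0.82) = 45.00°
∠T(j0.82) = 90.00° − 45.00° = 45.00°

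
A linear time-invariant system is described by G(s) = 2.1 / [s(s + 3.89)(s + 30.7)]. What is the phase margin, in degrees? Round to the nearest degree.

90°

Gain crossover: |G(jω)| = 1 at ω ≈ 0.0176 rad s⁻¹.
∠G(j0.0176) = −90° − arctan(0.0176/3.89) − arctan(0.0176/30.7) ≈ -90.29°
PM = 180° + (-90.29°) = 89.71°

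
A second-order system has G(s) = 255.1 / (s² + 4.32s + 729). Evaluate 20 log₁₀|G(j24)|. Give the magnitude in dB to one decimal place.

2.8 dB

|(j24)² + 4.32(j24) + 729| = |153 + j103.68| = 184.8
|G(j24)| = 255.1 / 184.8 = 1.3803
20 log₁₀(1.3803) = 2.80 dB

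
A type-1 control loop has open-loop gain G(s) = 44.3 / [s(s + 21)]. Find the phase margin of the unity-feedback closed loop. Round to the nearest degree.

84°

Gain crossover: |G(jω)| = 1 at ω ≈ 2.1 rad/sec.
∠G(j2.1) = −90° − arctan(2.1/21) ≈ -95.71°
PM = 180° + (-95.71°) = 84.29°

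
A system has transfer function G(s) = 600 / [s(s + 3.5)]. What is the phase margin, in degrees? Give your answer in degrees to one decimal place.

8.2°

Gain crossover: |G(jω)| = 1 at ω ≈ 24.4 rad/sec.
∠G(j24.4) = −90° − arctan(24.4/3.5) ≈ -171.83°
PM = 180° + (-171.83°) = 8.17°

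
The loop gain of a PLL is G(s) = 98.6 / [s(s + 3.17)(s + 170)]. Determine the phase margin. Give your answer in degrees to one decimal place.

86.6°

Gain crossover: |G(jω)| = 1 at ω ≈ 0.183 rad/sec.
∠G(j0.183) = −90° − arctan(0.183/3.17) − arctan(0.183/170) ≈ -93.36°
PM = 180° + (-93.36°) = 86.64°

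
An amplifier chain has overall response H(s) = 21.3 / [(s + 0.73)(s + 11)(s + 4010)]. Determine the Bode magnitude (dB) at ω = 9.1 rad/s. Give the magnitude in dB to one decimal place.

-87.8 dB

|j9.1 + 0.73| = √(9.1² + 0.73²) = 9.129
|j9.1 + 11| = √(9.1² + 11²) = 14.28
|j9.1 + 4010| = √(9.1² + 4010²) = 4010
|H(j9.1)| = 21.3 / (9.129 × 14.28 × 4010) = 4.0756e-05
20 log₁₀(4.0756e-05) = -87.80 dB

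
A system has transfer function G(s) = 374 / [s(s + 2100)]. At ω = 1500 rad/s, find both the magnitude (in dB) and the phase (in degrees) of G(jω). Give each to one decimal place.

|G| = -80.3 dB, ∠G = -125.5°

|j1500 + 2100| = √(1500² + 2100²) = 2581
|j1500| = 1500
|G(j1500)| = 374 / (2581 × 1500) = 9.6615e-05
20 log₁₀(9.6615e-05) = -80.30 dB
∠(j1500 + 2100) = arctan(1500/2100) = 35.54°
∠(j1500) = 90.00°
∠G(j1500) = − (35.54° + 90.00°) = -125.54°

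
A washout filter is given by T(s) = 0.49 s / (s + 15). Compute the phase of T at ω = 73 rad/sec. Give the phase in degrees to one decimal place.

11.6°

∠(j73) = 90.00°
∠(j73 + 15) = arctan(73/15) = 78.39°
∠T(j73) = 90.00° − 78.39° = 11.61°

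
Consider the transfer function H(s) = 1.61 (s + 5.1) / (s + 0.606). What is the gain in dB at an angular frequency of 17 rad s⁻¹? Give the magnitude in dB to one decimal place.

4.5 dB

|j17 + 5.1| = √(17² + 5.1²) = 17.75
|j17 + 0.606| = √(17² + 0.606²) = 17.01
|H(j17)| = 1.61 × 17.75 / 17.01 = 1.6798
20 log₁₀(1.6798) = 4.51 dB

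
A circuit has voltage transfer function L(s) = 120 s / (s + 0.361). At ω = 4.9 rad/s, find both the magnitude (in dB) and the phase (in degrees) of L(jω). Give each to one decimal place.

|j4.9| = 4.9
|j4.9 + 0.361| = √(4.9² + 0.361²) = 4.913
|L(j4.9)| = 120 × 4.9 / 4.913 = 119.68
20 log₁₀(119.68) = 41.56 dB
∠(j4.9) = 90.00°
∠(j4.9 + 0.361) = arctan(4.9/0.361) = 85.79°
∠L(j4.9) = 90.00° − 85.79° = 4.21°

|L| = 41.6 dB, ∠L = 4.2°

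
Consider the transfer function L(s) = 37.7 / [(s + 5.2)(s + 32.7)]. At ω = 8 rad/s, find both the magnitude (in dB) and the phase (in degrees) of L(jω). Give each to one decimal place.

|j8 + 5.2| = √(8² + 5.2²) = 9.541
|j8 + 32.7| = √(8² + 32.7²) = 33.66
|L(j8)| = 37.7 / (9.541 × 33.66) = 0.11737
20 log₁₀(0.11737) = -18.61 dB
∠(j8 + 5.2) = arctan(8/5.2) = 56.98°
∠(j8 + 32.7) = arctan(8/32.7) = 13.75°
∠L(j8) = − (56.98° + 13.75°) = -70.72°

|L| = -18.6 dB, ∠L = -70.7°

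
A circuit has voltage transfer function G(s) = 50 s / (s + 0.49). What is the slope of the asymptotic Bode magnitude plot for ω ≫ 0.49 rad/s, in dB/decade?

0 dB/decade

With 1 zero and 1 pole, the high-frequency asymptotic slope is 20 × (1 − 1) = 0 dB/decade.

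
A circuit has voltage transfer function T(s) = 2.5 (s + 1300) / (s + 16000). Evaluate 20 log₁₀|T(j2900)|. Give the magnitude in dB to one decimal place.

-6.2 dB

|j2900 + 1300| = √(2900² + 1300²) = 3178
|j2900 + 16000| = √(2900² + 16000²) = 1.626e+04
|T(j2900)| = 2.5 × 3178 / 1.626e+04 = 0.48861
20 log₁₀(0.48861) = -6.22 dB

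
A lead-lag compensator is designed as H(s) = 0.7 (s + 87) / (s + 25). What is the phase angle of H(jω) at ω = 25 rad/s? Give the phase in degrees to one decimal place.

∠(j25 + 87) = arctan(25/87) = 16.03°
∠(j25 + 25) = arctan(25/25) = 45.00°
∠H(j25) = 16.03° − 45.00° = -28.97°

-29.0 deg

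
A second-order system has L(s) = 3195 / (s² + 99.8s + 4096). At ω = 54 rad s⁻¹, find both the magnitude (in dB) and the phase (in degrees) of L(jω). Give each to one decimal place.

|L| = -4.7 dB, ∠L = -77.6°

|(j54)² + 99.8(j54) + 4096| = |1180 + j5389.2| = 5517
|L(j54)| = 3195 / 5517 = 0.57913
20 log₁₀(0.57913) = -4.74 dB
∠[(j54)² + 99.8(j54) + 4096] = ∠[1180 + j5389.2] = 77.65°
∠L(j54) = −77.65° = -77.65°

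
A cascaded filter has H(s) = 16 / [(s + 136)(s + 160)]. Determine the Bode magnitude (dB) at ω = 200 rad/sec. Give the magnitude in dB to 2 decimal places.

|j200 + 136| = √(200² + 136²) = 241.9
|j200 + 160| = √(200² + 160²) = 256.1
|H(j200)| = 16 / (241.9 × 256.1) = 0.00025829
20 log₁₀(0.00025829) = -71.758 dB

-71.76 dB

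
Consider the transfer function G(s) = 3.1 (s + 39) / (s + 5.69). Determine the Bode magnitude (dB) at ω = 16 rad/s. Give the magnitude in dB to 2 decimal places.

|j16 + 39| = √(16² + 39²) = 42.15
|j16 + 5.69| = √(16² + 5.69²) = 16.98
|G(j16)| = 3.1 × 42.15 / 16.98 = 7.6953
20 log₁₀(7.6953) = 17.725 dB

17.72 dB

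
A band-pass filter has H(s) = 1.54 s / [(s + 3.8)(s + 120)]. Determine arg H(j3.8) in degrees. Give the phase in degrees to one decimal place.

∠(j3.8) = 90.00°
∠(j3.8 + 3.8) = arctan(3.8/3.8) = 45.00°
∠(j3.8 + 120) = arctan(3.8/120) = 1.81°
∠H(j3.8) = 90.00° − (45.00° + 1.81°) = 43.19°

43.2°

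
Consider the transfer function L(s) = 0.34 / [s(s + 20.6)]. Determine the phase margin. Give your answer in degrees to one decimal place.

90.0 deg

Gain crossover: |L(jω)| = 1 at ω ≈ 0.0165 rad s⁻¹.
∠L(j0.0165) = −90° − arctan(0.0165/20.6) ≈ -90.05°
PM = 180° + (-90.05°) = 89.95°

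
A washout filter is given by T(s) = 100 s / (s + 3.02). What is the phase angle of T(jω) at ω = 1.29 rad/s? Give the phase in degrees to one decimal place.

66.9 deg

∠(j1.29) = 90.00°
∠(j1.29 + 3.02) = arctan(1.29/3.02) = 23.13°
∠T(j1.29) = 90.00° − 23.13° = 66.87°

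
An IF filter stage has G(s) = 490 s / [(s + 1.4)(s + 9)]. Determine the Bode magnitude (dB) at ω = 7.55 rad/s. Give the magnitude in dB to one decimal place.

|j7.55| = 7.55
|j7.55 + 1.4| = √(7.55² + 1.4²) = 7.679
|j7.55 + 9| = √(7.55² + 9²) = 11.75
|G(j7.55)| = 490 × 7.55 / (7.679 × 11.75) = 41.012
20 log₁₀(41.012) = 32.26 dB

32.3 dB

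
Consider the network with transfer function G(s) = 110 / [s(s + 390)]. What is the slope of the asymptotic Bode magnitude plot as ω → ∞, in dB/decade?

-40 dB/decade

With 0 zeros and 2 poles, the high-frequency asymptotic slope is 20 × (0 − 2) = -40 dB/decade.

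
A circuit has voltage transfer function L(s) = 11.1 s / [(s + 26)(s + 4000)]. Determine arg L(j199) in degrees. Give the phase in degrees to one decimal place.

4.6 deg

∠(j199) = 90.00°
∠(j199 + 26) = arctan(199/26) = 82.56°
∠(j199 + 4000) = arctan(199/4000) = 2.85°
∠L(j199) = 90.00° − (82.56° + 2.85°) = 4.60°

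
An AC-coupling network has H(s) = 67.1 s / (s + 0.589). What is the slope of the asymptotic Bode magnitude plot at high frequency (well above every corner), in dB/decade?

0 dB/decade

With 1 zero and 1 pole, the high-frequency asymptotic slope is 20 × (1 − 1) = 0 dB/decade.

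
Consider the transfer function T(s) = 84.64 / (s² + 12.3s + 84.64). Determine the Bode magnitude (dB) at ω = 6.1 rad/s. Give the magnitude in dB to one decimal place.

|(j6.1)² + 12.3(j6.1) + 84.64| = |47.43 + j75.03| = 88.76
|T(j6.1)| = 84.64 / 88.76 = 0.95354
20 log₁₀(0.95354) = -0.41 dB

-0.4 dB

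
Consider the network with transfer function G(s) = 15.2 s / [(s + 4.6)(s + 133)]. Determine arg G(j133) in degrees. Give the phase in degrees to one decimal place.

∠(j133) = 90.00°
∠(j133 + 4.6) = arctan(133/4.6) = 88.02°
∠(j133 + 133) = arctan(133/133) = 45.00°
∠G(j133) = 90.00° − (88.02° + 45.00°) = -43.02°

-43.0°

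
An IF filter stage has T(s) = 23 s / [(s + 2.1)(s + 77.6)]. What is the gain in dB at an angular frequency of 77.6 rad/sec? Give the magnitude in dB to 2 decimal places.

-13.58 dB

|j77.6| = 77.6
|j77.6 + 2.1| = √(77.6² + 2.1²) = 77.63
|j77.6 + 77.6| = √(77.6² + 77.6²) = 109.7
|T(j77.6)| = 23 × 77.6 / (77.63 × 109.7) = 0.2095
20 log₁₀(0.2095) = -13.576 dB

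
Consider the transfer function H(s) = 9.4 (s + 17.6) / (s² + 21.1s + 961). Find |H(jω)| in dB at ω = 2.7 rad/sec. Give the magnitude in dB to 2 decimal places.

|j2.7 + 17.6| = √(2.7² + 17.6²) = 17.81
|(j2.7)² + 21.1(j2.7) + 961| = |953.71 + j56.97| = 955.4
|H(j2.7)| = 9.4 × 17.81 / 955.4 = 0.17519
20 log₁₀(0.17519) = -15.130 dB

-15.13 dB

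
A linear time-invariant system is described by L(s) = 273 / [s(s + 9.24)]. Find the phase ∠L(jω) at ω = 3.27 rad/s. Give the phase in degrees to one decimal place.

∠(j3.27 + 9.24) = arctan(3.27/9.24) = 19.49°
∠(j3.27) = 90.00°
∠L(j3.27) = − (19.49° + 90.00°) = -109.49°

-109.5 deg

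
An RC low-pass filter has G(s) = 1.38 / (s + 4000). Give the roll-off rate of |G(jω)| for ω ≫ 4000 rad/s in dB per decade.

With 0 zeros and 1 pole, the high-frequency asymptotic slope is 20 × (0 − 1) = -20 dB/decade.

-20 dB/decade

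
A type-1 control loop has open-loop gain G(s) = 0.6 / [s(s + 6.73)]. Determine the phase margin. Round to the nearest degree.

89°

Gain crossover: |G(jω)| = 1 at ω ≈ 0.0891 rad s⁻¹.
∠G(j0.0891) = −90° − arctan(0.0891/6.73) ≈ -90.76°
PM = 180° + (-90.76°) = 89.24°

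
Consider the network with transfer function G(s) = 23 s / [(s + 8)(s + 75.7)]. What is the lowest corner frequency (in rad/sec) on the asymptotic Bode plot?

8 rad/sec

Break frequencies occur at each pole and zero magnitude: 8 rad/sec, 75.7 rad/sec.
The lowest is 8 rad/sec.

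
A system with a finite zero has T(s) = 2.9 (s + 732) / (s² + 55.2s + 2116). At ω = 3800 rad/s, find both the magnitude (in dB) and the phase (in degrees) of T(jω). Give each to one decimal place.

|j3800 + 732| = √(3800² + 732²) = 3870
|(j3800)² + 55.2(j3800) + 2116| = |-1.4438e+07 + j2.0976e+05| = 1.444e+07
|T(j3800)| = 2.9 × 3870 / 1.444e+07 = 0.00077722
20 log₁₀(0.00077722) = -62.19 dB
∠(j3800 + 732) = arctan(3800/732) = 79.10°
∠[(j3800)² + 55.2(j3800) + 2116] = ∠[-1.4438e+07 + j2.0976e+05] = 179.17°
∠T(j3800) = 79.10° − 179.17° = -100.07°

|T| = -62.2 dB, ∠T = -100.1°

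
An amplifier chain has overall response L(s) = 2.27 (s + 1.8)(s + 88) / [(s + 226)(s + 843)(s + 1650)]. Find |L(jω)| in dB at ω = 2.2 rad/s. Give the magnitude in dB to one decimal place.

-114.9 dB

|j2.2 + 1.8| = √(2.2² + 1.8²) = 2.843
|j2.2 + 88| = √(2.2² + 88²) = 88.03
|j2.2 + 226| = √(2.2² + 226²) = 226
|j2.2 + 843| = √(2.2² + 843²) = 843
|j2.2 + 1650| = √(2.2² + 1650²) = 1650
|L(j2.2)| = 2.27 × 2.843 × 88.03 / (226 × 843 × 1650) = 1.8068e-06
20 log₁₀(1.8068e-06) = -114.86 dB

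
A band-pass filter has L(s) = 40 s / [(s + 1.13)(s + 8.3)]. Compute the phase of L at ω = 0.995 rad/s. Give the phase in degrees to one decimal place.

∠(j0.995) = 90.00°
∠(j0.995 + 1.13) = arctan(0.995/1.13) = 41.36°
∠(j0.995 + 8.3) = arctan(0.995/8.3) = 6.84°
∠L(j0.995) = 90.00° − (41.36° + 6.84°) = 41.80°

41.8 deg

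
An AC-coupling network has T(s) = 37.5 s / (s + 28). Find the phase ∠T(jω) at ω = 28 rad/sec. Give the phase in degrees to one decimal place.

∠(j28) = 90.00°
∠(j28 + 28) = arctan(28/28) = 45.00°
∠T(j28) = 90.00° − 45.00° = 45.00°

45.0°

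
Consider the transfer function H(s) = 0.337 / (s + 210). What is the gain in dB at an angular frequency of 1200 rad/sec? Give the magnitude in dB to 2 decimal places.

-71.16 dB

|j1200 + 210| = √(1200² + 210²) = 1218
|H(j1200)| = 0.337 / 1218 = 0.00027663
20 log₁₀(0.00027663) = -71.162 dB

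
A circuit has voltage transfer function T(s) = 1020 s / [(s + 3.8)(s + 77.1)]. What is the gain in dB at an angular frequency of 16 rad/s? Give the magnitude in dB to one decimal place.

|j16| = 16
|j16 + 3.8| = √(16² + 3.8²) = 16.45
|j16 + 77.1| = √(16² + 77.1²) = 78.74
|T(j16)| = 1020 × 16 / (16.45 × 78.74) = 12.603
20 log₁₀(12.603) = 22.01 dB

22.0 dB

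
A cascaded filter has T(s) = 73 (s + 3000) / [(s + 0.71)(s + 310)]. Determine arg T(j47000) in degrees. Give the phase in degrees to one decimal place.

-93.3 deg

∠(j47000 + 3000) = arctan(47000/3000) = 86.35°
∠(j47000 + 0.71) = arctan(47000/0.71) = 90.00°
∠(j47000 + 310) = arctan(47000/310) = 89.62°
∠T(j47000) = 86.35° − (90.00° + 89.62°) = -93.27°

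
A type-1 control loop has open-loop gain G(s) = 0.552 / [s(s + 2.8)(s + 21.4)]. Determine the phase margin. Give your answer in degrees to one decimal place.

89.8 deg

Gain crossover: |G(jω)| = 1 at ω ≈ 0.00921 rad/s.
∠G(j0.00921) = −90° − arctan(0.00921/2.8) − arctan(0.00921/21.4) ≈ -90.21°
PM = 180° + (-90.21°) = 89.79°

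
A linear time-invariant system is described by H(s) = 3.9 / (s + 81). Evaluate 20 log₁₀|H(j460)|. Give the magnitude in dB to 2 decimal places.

|j460 + 81| = √(460² + 81²) = 467.1
|H(j460)| = 3.9 / 467.1 = 0.0083498
20 log₁₀(0.0083498) = -41.566 dB

-41.57 dB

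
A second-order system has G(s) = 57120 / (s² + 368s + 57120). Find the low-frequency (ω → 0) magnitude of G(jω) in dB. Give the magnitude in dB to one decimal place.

0.0 dB

G(0) = 57120 / 57120 = 1
20 log₁₀(1) = 0.00 dB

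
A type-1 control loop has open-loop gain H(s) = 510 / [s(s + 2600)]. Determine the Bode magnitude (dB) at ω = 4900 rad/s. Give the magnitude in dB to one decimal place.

-94.5 dB

|j4900 + 2600| = √(4900² + 2600²) = 5547
|j4900| = 4900
|H(j4900)| = 510 / (5547 × 4900) = 1.8763e-05
20 log₁₀(1.8763e-05) = -94.53 dB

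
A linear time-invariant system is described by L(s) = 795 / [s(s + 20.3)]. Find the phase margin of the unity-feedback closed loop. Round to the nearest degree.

Gain crossover: |L(jω)| = 1 at ω ≈ 24.8 rad/sec.
∠L(j24.8) = −90° − arctan(24.8/20.3) ≈ -140.70°
PM = 180° + (-140.70°) = 39.30°

39°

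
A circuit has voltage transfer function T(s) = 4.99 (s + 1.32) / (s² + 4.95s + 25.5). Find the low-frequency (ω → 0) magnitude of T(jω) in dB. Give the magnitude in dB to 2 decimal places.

T(0) = 4.99 × 1.32 / 25.5 = 0.25831
20 log₁₀(0.25831) = -11.757 dB

-11.76 dB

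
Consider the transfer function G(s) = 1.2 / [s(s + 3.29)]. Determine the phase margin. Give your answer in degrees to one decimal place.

Gain crossover: |G(jω)| = 1 at ω ≈ 0.363 rad/s.
∠G(j0.363) = −90° − arctan(0.363/3.29) ≈ -96.29°
PM = 180° + (-96.29°) = 83.71°

83.7 deg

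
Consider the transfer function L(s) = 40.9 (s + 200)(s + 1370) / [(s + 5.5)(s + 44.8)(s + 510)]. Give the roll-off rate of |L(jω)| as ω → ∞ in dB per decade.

-20 dB/decade

With 2 zeros and 3 poles, the high-frequency asymptotic slope is 20 × (2 − 3) = -20 dB/decade.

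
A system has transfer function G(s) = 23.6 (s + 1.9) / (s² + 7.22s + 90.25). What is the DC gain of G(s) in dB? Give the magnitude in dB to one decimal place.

-6.1 dB

G(0) = 23.6 × 1.9 / 90.25 = 0.49684
20 log₁₀(0.49684) = -6.08 dB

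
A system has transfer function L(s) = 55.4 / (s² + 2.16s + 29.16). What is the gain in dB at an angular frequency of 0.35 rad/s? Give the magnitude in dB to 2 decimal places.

|(j0.35)² + 2.16(j0.35) + 29.16| = |29.038 + j0.756| = 29.05
|L(j0.35)| = 55.4 / 29.05 = 1.9072
20 log₁₀(1.9072) = 5.608 dB

5.61 dB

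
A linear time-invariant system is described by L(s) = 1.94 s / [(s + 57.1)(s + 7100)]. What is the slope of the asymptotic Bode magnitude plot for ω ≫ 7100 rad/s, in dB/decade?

With 1 zero and 2 poles, the high-frequency asymptotic slope is 20 × (1 − 2) = -20 dB/decade.

-20 dB/decade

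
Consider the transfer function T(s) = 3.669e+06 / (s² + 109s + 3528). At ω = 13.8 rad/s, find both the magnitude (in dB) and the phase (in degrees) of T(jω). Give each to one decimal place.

|(j13.8)² + 109(j13.8) + 3528| = |3337.6 + j1504.2| = 3661
|T(j13.8)| = 3.669e+06 / 3661 = 1002.2
20 log₁₀(1002.2) = 60.02 dB
∠[(j13.8)² + 109(j13.8) + 3528] = ∠[3337.6 + j1504.2] = 24.26°
∠T(j13.8) = −24.26° = -24.26°

|T| = 60.0 dB, ∠T = -24.3°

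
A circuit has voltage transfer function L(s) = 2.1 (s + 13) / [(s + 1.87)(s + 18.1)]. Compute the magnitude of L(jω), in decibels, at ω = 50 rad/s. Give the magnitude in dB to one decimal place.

-27.8 dB

|j50 + 13| = √(50² + 13²) = 51.66
|j50 + 1.87| = √(50² + 1.87²) = 50.03
|j50 + 18.1| = √(50² + 18.1²) = 53.18
|L(j50)| = 2.1 × 51.66 / (50.03 × 53.18) = 0.040777
20 log₁₀(0.040777) = -27.79 dB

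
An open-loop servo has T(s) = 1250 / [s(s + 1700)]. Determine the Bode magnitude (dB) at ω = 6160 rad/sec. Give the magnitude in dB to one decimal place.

-90.0 dB

|j6160 + 1700| = √(6160² + 1700²) = 6390
|j6160| = 6160
|T(j6160)| = 1250 / (6390 × 6160) = 3.1755e-05
20 log₁₀(3.1755e-05) = -89.96 dB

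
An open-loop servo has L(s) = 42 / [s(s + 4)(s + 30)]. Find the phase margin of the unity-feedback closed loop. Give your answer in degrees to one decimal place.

Gain crossover: |L(jω)| = 1 at ω ≈ 0.349 rad s⁻¹.
∠L(j0.349) = −90° − arctan(0.349/4) − arctan(0.349/30) ≈ -95.65°
PM = 180° + (-95.65°) = 84.35°

84.4°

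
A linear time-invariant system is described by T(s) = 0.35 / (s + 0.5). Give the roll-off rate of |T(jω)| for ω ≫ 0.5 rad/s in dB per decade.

With 0 zeros and 1 pole, the high-frequency asymptotic slope is 20 × (0 − 1) = -20 dB/decade.

-20 dB/decade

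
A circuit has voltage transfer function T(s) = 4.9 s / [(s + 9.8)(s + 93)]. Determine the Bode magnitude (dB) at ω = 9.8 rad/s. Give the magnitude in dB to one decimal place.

-28.6 dB

|j9.8| = 9.8
|j9.8 + 9.8| = √(9.8² + 9.8²) = 13.86
|j9.8 + 93| = √(9.8² + 93²) = 93.51
|T(j9.8)| = 4.9 × 9.8 / (13.86 × 93.51) = 0.037051
20 log₁₀(0.037051) = -28.62 dB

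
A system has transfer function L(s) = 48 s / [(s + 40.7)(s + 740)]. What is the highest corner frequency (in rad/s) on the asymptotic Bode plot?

Break frequencies occur at each pole and zero magnitude: 40.7 rad/s, 740 rad/s.
The highest is 740 rad/s.

740 rad/s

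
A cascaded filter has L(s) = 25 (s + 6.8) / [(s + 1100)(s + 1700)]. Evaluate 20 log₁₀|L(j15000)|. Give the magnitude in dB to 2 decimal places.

-55.64 dB

|j15000 + 6.8| = √(15000² + 6.8²) = 1.5e+04
|j15000 + 1100| = √(15000² + 1100²) = 1.504e+04
|j15000 + 1700| = √(15000² + 1700²) = 1.51e+04
|L(j15000)| = 25 × 1.5e+04 / (1.504e+04 × 1.51e+04) = 0.0016516
20 log₁₀(0.0016516) = -55.642 dB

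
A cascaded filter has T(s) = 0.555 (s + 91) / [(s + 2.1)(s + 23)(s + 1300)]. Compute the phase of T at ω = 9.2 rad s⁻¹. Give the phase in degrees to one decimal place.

-93.6 deg

∠(j9.2 + 91) = arctan(9.2/91) = 5.77°
∠(j9.2 + 2.1) = arctan(9.2/2.1) = 77.14°
∠(j9.2 + 23) = arctan(9.2/23) = 21.80°
∠(j9.2 + 1300) = arctan(9.2/1300) = 0.41°
∠T(j9.2) = 5.77° − (77.14° + 21.80° + 0.41°) = -93.58°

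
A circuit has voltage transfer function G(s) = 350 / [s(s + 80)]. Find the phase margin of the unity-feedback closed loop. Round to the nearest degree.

Gain crossover: |G(jω)| = 1 at ω ≈ 4.37 rad/s.
∠G(j4.37) = −90° − arctan(4.37/80) ≈ -93.13°
PM = 180° + (-93.13°) = 86.87°

87°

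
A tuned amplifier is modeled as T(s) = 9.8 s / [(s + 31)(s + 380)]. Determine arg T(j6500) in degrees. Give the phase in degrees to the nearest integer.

-86°

∠(j6500) = 90.00°
∠(j6500 + 31) = arctan(6500/31) = 89.73°
∠(j6500 + 380) = arctan(6500/380) = 86.65°
∠T(j6500) = 90.00° − (89.73° + 86.65°) = -86.38°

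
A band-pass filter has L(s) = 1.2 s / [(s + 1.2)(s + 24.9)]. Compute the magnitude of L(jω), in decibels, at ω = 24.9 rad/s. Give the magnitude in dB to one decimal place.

|j24.9| = 24.9
|j24.9 + 1.2| = √(24.9² + 1.2²) = 24.93
|j24.9 + 24.9| = √(24.9² + 24.9²) = 35.21
|L(j24.9)| = 1.2 × 24.9 / (24.93 × 35.21) = 0.034038
20 log₁₀(0.034038) = -29.36 dB

-29.4 dB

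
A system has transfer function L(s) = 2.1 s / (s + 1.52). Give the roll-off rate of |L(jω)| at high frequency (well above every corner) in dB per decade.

0 dB/decade

With 1 zero and 1 pole, the high-frequency asymptotic slope is 20 × (1 − 1) = 0 dB/decade.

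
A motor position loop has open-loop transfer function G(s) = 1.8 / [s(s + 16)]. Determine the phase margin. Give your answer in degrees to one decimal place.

89.6°

Gain crossover: |G(jω)| = 1 at ω ≈ 0.112 rad/sec.
∠G(j0.112) = −90° − arctan(0.112/16) ≈ -90.40°
PM = 180° + (-90.40°) = 89.60°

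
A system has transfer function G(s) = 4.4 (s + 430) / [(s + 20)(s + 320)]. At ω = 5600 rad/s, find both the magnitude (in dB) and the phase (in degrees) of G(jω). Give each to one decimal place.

|G| = -62.1 dB, ∠G = -90.9°

|j5600 + 430| = √(5600² + 430²) = 5616
|j5600 + 20| = √(5600² + 20²) = 5600
|j5600 + 320| = √(5600² + 320²) = 5609
|G(j5600)| = 4.4 × 5616 / (5600 × 5609) = 0.00078674
20 log₁₀(0.00078674) = -62.08 dB
∠(j5600 + 430) = arctan(5600/430) = 85.61°
∠(j5600 + 20) = arctan(5600/20) = 89.80°
∠(j5600 + 320) = arctan(5600/320) = 86.73°
∠G(j5600) = 85.61° − (89.80° + 86.73°) = -90.92°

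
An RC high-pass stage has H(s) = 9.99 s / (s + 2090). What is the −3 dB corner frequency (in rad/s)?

For a single-pole high-pass, the −3 dB point is at the pole: ω = 2090 rad/s.

2090 rad/s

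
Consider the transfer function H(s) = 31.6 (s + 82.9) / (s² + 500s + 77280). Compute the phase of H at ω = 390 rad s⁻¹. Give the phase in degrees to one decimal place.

-33.0°

∠(j390 + 82.9) = arctan(390/82.9) = 78.00°
∠[(j390)² + 500(j390) + 77280] = ∠[-74820 + j1.95e+05] = 110.99°
∠H(j390) = 78.00° − 110.99° = -32.99°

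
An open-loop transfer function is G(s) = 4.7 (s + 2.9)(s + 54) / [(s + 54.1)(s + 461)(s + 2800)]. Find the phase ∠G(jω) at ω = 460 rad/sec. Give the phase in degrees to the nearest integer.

∠(j460 + 2.9) = arctan(460/2.9) = 89.64°
∠(j460 + 54) = arctan(460/54) = 83.30°
∠(j460 + 54.1) = arctan(460/54.1) = 83.29°
∠(j460 + 461) = arctan(460/461) = 44.94°
∠(j460 + 2800) = arctan(460/2800) = 9.33°
∠G(j460) = 89.64° + 83.30° − (83.29° + 44.94° + 9.33°) = 35.38°

35°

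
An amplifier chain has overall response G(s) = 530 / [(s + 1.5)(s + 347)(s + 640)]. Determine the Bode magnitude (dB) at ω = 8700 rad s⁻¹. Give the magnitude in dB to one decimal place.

|j8700 + 1.5| = √(8700² + 1.5²) = 8700
|j8700 + 347| = √(8700² + 347²) = 8707
|j8700 + 640| = √(8700² + 640²) = 8724
|G(j8700)| = 530 / (8700 × 8707 × 8724) = 8.0205e-10
20 log₁₀(8.0205e-10) = -181.92 dB

-181.9 dB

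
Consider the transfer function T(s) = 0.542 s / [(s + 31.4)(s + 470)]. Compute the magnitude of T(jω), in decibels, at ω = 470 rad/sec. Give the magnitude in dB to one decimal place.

|j470| = 470
|j470 + 31.4| = √(470² + 31.4²) = 471
|j470 + 470| = √(470² + 470²) = 664.7
|T(j470)| = 0.542 × 470 / (471 × 664.7) = 0.00081362
20 log₁₀(0.00081362) = -61.79 dB

-61.8 dB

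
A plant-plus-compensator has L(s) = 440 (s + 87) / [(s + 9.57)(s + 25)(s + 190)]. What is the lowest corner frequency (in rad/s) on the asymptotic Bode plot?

9.57 rad/s

Break frequencies occur at each pole and zero magnitude: 9.57 rad/s, 25 rad/s, 87 rad/s, 190 rad/s.
The lowest is 9.57 rad/s.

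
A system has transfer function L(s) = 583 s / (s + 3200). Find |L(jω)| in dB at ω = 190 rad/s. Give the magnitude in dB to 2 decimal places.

|j190| = 190
|j190 + 3200| = √(190² + 3200²) = 3206
|L(j190)| = 583 × 190 / 3206 = 34.555
20 log₁₀(34.555) = 30.770 dB

30.77 dB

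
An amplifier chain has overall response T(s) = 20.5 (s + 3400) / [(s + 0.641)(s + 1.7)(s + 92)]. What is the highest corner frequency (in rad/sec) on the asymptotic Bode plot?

3400 rad/sec

Break frequencies occur at each pole and zero magnitude: 0.641 rad/sec, 1.7 rad/sec, 92 rad/sec, 3400 rad/sec.
The highest is 3400 rad/sec.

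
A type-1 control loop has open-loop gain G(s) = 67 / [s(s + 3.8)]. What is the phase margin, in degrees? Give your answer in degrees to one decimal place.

26.1 deg

Gain crossover: |G(jω)| = 1 at ω ≈ 7.76 rad/s.
∠G(j7.76) = −90° − arctan(7.76/3.8) ≈ -153.90°
PM = 180° + (-153.90°) = 26.10°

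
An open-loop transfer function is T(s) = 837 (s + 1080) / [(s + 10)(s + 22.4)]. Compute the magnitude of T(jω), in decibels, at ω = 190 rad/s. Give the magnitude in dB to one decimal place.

|j190 + 1080| = √(190² + 1080²) = 1097
|j190 + 10| = √(190² + 10²) = 190.3
|j190 + 22.4| = √(190² + 22.4²) = 191.3
|T(j190)| = 837 × 1097 / (190.3 × 191.3) = 25.215
20 log₁₀(25.215) = 28.03 dB

28.0 dB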